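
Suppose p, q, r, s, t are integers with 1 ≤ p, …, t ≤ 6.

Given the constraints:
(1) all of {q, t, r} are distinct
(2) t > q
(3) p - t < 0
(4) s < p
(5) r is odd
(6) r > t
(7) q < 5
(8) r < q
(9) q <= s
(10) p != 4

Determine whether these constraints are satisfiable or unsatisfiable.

Constraints 3, 4, 6, 8, and 9 give p < t, t < r, r < q, q ≤ s, s < p. Chaining: p < t < r < q ≤ s < p, which forces p < p — impossible.

Unsatisfiable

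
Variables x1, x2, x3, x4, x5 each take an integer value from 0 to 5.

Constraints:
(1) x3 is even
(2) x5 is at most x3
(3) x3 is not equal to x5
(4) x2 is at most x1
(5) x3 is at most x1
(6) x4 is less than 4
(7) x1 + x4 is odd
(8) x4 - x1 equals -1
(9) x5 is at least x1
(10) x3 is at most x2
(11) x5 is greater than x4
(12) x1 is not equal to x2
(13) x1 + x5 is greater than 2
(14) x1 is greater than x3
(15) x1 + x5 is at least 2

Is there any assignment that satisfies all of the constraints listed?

Constraints 2, 9, and 14 give x1 ≤ x5, x5 ≤ x3, x3 < x1. Chaining: x1 ≤ x5 ≤ x3 < x1, which forces x1 < x1 — impossible.

Unsatisfiable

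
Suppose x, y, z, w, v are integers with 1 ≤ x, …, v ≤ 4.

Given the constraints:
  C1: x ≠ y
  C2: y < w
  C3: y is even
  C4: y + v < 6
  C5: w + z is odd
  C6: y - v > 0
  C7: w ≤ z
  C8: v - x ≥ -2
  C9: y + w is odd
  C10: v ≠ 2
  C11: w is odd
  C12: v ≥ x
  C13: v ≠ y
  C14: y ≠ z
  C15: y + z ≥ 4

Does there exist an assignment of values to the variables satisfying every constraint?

The assignment x = 1, y = 2, z = 4, w = 3, v = 1 works:
  constraint 4 holds since y + v = 3.
  constraint 6 holds since y - v = 1.
The rest check out directly.

Satisfiable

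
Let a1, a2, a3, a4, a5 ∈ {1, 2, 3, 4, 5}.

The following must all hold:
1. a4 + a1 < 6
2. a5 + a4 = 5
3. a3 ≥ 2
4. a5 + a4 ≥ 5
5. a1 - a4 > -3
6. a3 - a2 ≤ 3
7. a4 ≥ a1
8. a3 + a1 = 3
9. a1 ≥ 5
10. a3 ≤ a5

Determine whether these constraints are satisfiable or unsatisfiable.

Unsatisfiable

From constraints 3 and 10: a5 ≥ a3 ≥ 2. From constraints 7 and 9: a4 ≥ a1 ≥ 5. Hence a5 + a4 ≥ 7. But constraint 2 requires a5 + a4 = 5, and 5 < 7. Contradiction.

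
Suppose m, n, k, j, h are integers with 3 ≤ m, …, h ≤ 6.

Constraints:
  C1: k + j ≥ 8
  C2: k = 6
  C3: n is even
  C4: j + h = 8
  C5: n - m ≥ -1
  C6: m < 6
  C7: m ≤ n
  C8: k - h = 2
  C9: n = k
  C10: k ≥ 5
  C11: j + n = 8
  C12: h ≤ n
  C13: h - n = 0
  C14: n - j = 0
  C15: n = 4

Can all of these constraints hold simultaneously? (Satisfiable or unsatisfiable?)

Constraint 15 fixes n = 4 and constraint 2 fixes k = 6, but constraint 9 requires n = k. Since 4 ≠ 6, contradiction.

Unsatisfiable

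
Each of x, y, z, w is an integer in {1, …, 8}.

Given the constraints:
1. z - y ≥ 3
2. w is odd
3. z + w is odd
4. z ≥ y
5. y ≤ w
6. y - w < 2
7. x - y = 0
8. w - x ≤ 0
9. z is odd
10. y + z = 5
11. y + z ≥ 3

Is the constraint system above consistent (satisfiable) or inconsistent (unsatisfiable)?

Constraint 9 makes z odd and constraint 2 makes w odd, so z + w must be even. Constraint 3 says z + w is odd — contradiction.

Unsatisfiable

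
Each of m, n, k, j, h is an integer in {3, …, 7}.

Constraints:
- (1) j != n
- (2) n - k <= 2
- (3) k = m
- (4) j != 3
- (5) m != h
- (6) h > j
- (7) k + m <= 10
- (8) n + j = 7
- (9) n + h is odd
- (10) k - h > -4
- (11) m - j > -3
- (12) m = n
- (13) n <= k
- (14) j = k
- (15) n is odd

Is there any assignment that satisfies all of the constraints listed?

From constraints 3, 12, and 14, j = k = m = n, so j = n. But constraint 1 says j ≠ n. Contradiction.

Unsatisfiable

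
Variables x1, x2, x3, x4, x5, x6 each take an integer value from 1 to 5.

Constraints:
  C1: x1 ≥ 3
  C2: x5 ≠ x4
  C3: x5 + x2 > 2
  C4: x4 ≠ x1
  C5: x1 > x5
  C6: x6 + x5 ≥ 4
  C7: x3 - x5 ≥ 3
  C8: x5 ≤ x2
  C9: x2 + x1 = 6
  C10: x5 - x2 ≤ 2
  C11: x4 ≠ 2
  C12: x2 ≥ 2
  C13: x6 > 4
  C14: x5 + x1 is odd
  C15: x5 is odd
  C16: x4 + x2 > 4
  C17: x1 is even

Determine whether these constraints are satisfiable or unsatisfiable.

Satisfiable

One satisfying assignment is x1 = 4, x2 = 2, x3 = 5, x4 = 5, x5 = 1, x6 = 5.
For the less obvious constraints — constraint 3: x5 + x2 = 3; constraint 6: x6 + x5 = 6 — and the others hold by inspection.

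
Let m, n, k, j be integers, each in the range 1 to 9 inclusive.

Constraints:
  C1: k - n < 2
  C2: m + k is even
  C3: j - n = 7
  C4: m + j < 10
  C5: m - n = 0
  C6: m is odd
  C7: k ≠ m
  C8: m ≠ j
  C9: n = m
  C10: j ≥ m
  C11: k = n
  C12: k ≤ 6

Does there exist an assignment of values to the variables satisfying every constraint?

Unsatisfiable

From constraints 9 and 11, k = n = m, so k = m. But constraint 7 says k ≠ m. Contradiction.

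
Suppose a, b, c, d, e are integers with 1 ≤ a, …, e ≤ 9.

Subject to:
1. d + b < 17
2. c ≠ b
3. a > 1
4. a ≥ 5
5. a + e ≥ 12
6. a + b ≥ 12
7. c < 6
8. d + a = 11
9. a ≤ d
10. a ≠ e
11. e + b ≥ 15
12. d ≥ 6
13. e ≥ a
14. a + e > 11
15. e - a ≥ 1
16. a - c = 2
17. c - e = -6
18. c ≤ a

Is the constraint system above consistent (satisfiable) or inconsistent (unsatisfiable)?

One satisfying assignment is a = 5, b = 9, c = 3, d = 6, e = 9.
For the less obvious constraints — constraint 1: d + b = 15; constraint 5: a + e = 14 — and the others hold by inspection.

Satisfiable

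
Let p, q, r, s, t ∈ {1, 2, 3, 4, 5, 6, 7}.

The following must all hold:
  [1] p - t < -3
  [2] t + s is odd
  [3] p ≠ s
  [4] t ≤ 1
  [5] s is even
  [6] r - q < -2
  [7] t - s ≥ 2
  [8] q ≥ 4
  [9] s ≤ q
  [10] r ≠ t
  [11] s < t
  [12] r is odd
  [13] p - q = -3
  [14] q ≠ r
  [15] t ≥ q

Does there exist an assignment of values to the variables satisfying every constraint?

From constraints 8 and 15: t ≥ q and q ≥ 4, so t ≥ 4. From constraint 4: t ≤ 1. But 1 < 4, so no value of t works.

Unsatisfiable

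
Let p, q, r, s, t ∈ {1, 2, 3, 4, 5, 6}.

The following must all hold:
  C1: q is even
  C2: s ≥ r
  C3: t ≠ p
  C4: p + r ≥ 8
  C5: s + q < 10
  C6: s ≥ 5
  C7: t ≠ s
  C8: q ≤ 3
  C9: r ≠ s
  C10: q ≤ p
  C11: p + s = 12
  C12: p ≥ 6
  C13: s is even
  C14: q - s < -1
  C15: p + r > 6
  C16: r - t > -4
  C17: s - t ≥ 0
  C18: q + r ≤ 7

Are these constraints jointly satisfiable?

Setting (p, q, r, s, t) = (6, 2, 3, 6, 4) satisfies everything: constraint 4: p + r = 9; constraint 5: s + q = 8; constraint 11: p + s = 12, and the others follow.

Satisfiable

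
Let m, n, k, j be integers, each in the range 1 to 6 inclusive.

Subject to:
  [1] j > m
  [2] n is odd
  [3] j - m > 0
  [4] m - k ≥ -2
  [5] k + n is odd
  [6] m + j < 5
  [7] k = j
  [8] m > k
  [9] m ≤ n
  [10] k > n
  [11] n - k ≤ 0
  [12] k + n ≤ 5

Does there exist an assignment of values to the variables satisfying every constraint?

Unsatisfiable

Constraints 8, 9, and 11 give m ≤ n, n ≤ k, k < m. Chaining: m ≤ n ≤ k < m, which forces m < m — impossible.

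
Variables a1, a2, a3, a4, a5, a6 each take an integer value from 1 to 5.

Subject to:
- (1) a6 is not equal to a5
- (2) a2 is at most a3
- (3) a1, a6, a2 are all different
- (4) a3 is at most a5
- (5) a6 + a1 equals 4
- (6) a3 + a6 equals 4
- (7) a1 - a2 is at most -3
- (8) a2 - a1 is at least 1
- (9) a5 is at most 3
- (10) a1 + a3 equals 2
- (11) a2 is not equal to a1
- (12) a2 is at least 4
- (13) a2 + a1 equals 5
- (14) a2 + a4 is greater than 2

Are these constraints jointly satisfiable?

From constraints 2 and 12: a3 ≥ a2 and a2 ≥ 4, so a3 ≥ 4. From constraints 4 and 9: a3 ≤ a5 and a5 ≤ 3, so a3 ≤ 3. But 3 < 4, so no value of a3 works.

Unsatisfiable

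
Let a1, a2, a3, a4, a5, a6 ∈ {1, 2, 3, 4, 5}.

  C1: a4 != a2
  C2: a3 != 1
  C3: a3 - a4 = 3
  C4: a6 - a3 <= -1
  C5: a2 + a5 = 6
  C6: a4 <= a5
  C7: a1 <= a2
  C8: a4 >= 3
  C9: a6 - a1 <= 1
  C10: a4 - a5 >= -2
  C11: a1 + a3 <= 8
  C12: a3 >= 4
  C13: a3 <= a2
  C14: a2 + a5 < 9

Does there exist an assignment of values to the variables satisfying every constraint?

Unsatisfiable

From constraints 12 and 13: a2 ≥ a3 ≥ 4. From constraints 6 and 8: a5 ≥ a4 ≥ 3. Hence a2 + a5 ≥ 7. But constraint 5 requires a2 + a5 = 6, and 6 < 7. Contradiction.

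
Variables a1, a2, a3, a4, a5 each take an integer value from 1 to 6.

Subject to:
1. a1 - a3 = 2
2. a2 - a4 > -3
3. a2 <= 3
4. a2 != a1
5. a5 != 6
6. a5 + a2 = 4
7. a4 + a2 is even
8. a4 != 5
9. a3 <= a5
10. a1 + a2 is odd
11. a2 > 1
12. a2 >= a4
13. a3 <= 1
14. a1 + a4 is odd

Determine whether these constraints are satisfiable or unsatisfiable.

The assignment a1 = 3, a2 = 2, a3 = 1, a4 = 2, a5 = 2 works:
  constraint 1 holds since a1 - a3 = 2.
  constraint 2 holds since a2 - a4 = 0.
  constraint 6 holds since a5 + a2 = 4.
The rest check out directly.

Satisfiable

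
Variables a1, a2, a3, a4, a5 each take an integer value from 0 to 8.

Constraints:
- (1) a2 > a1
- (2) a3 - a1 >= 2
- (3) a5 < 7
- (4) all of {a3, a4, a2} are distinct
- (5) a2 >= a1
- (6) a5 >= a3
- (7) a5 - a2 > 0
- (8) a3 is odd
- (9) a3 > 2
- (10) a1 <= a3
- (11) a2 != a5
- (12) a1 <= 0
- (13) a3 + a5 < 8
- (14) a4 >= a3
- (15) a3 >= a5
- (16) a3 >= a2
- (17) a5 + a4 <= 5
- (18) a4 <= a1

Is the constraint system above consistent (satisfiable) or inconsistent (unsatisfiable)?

Constraints 1, 7, 14, 15, and 18 give a1 < a2, a2 < a5, a5 ≤ a3, a3 ≤ a4, a4 ≤ a1. Chaining: a1 < a2 < a5 ≤ a3 ≤ a4 ≤ a1, which forces a1 < a1 — impossible.

Unsatisfiable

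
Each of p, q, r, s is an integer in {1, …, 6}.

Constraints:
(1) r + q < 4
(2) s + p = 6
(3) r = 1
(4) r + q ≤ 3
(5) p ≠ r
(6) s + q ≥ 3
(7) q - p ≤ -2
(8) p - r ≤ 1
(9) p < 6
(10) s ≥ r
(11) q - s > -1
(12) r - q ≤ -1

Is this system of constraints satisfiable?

Constraints 7, 8, and 12 give r − p ≥ -1, p − q ≥ 2, q − r ≥ 1.
Adding all 3 inequalities: the left sides telescope to 0, and the right sides sum to (-1) + 2 + 1 = 2. So 0 ≥ 2, which is false.

Unsatisfiable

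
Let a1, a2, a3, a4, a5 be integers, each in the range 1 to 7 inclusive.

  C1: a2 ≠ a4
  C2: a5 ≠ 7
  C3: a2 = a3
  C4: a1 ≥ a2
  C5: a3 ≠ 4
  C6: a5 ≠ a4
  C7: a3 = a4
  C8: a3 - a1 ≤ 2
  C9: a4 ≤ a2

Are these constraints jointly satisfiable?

Unsatisfiable

From constraints 3 and 7, a2 = a3 = a4, so a2 = a4. But constraint 1 says a2 ≠ a4. Contradiction.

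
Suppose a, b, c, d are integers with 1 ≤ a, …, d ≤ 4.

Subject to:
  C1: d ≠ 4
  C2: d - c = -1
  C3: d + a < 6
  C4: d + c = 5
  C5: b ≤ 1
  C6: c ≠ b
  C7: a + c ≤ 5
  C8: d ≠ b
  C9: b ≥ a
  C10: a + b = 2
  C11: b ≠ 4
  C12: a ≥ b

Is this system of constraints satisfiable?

Satisfiable

Setting (a, b, c, d) = (1, 1, 3, 2) satisfies everything: constraint 2: d - c = -1; constraint 3: d + a = 3, and the others follow.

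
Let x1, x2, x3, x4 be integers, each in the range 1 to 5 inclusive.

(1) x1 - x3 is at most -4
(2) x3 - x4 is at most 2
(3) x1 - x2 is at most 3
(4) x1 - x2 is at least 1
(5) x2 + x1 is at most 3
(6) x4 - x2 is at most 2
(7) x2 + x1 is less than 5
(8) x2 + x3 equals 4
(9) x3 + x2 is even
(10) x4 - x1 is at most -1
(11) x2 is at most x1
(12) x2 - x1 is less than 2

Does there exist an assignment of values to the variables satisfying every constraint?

Unsatisfiable

Constraints 1, 2, 4, and 6 give x1 − x2 ≥ 1, x2 − x4 ≥ -2, x4 − x3 ≥ -2, x3 − x1 ≥ 4.
Adding all 4 inequalities: the left sides telescope to 0, and the right sides sum to 1 + (-2) + (-2) + 4 = 1. So 0 ≥ 1, which is false.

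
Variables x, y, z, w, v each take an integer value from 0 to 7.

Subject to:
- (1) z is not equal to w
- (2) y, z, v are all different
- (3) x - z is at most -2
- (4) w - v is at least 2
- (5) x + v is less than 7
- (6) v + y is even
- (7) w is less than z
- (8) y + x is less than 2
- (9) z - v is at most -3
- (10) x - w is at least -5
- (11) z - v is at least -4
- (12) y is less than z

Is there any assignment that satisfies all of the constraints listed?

Constraints 3, 4, 9, and 10 give x − w ≥ -5, w − v ≥ 2, v − z ≥ 3, z − x ≥ 2.
Adding all 4 inequalities: the left sides telescope to 0, and the right sides sum to (-5) + 2 + 3 + 2 = 2. So 0 ≥ 2, which is false.

Unsatisfiable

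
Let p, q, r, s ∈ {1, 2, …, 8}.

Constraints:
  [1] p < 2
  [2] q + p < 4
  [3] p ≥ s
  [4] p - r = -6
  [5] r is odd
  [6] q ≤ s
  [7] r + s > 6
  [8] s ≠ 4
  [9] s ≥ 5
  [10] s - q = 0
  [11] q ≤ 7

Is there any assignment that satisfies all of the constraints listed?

From constraints 3 and 9: p ≥ s and s ≥ 5, so p ≥ 5. From constraint 1: p ≤ 1. But 1 < 5, so no value of p works.

Unsatisfiable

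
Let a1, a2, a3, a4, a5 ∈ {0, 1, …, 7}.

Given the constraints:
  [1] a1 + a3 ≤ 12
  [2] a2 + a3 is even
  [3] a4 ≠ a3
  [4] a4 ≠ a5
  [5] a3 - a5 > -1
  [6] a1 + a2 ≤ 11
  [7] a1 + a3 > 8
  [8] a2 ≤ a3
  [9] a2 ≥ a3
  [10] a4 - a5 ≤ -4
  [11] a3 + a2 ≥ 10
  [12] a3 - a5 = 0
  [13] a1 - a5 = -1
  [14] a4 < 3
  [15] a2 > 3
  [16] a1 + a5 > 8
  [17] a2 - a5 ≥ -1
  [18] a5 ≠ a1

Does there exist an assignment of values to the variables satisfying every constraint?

Satisfiable

Try a1 = 5, a2 = 6, a3 = 6, a4 = 1, a5 = 6.
Check constraint 1: a1 + a3 = 11; constraint 5: a3 - a5 = 0. The remaining constraints are straightforward to verify.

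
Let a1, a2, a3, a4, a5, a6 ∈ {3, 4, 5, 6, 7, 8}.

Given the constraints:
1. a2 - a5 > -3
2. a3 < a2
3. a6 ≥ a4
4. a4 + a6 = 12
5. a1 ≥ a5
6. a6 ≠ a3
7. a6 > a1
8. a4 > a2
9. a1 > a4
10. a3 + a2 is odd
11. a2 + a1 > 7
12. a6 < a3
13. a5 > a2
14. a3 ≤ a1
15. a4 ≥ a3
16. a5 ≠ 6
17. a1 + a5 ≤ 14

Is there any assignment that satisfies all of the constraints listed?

Unsatisfiable

Constraints 2, 7, 8, 9, and 12 give a3 < a2, a2 < a4, a4 < a1, a1 < a6, a6 < a3. Chaining: a3 < a2 < a4 < a1 < a6 < a3, which forces a3 < a3 — impossible.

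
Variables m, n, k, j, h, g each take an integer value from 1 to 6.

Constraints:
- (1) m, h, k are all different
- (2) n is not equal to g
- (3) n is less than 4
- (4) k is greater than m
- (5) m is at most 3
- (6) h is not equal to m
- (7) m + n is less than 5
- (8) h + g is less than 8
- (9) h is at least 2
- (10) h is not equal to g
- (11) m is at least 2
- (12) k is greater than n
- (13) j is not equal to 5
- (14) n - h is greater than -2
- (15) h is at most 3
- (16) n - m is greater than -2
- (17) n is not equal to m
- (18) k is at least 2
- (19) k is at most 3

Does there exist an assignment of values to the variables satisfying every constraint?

Unsatisfiable

Constraints 5, 9, 11, 15, 18, and 19 confine each of m, h, k to the 2 values {2, 3}.
Constraint 1 requires all 3 of them to be distinct, but only 2 values are available — impossible by the pigeonhole principle.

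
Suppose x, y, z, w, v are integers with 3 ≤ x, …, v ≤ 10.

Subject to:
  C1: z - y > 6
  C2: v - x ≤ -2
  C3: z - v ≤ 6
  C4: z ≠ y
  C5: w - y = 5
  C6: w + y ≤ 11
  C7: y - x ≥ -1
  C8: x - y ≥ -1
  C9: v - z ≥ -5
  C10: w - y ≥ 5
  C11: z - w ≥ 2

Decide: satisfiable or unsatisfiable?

Constraints 2, 3, 7, 10, and 11 give v − z ≥ -6, z − w ≥ 2, w − y ≥ 5, y − x ≥ -1, x − v ≥ 2.
Adding all 5 inequalities: the left sides telescope to 0, and the right sides sum to (-6) + 2 + 5 + (-1) + 2 = 2. So 0 ≥ 2, which is false.

Unsatisfiable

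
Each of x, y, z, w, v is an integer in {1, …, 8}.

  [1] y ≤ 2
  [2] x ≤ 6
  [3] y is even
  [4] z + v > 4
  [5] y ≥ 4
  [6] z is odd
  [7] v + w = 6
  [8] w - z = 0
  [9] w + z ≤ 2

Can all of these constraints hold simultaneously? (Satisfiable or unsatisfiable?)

From constraint 5: y ≥ 4. From constraint 1: y ≤ 2. But 2 < 4, so no value of y works.

Unsatisfiable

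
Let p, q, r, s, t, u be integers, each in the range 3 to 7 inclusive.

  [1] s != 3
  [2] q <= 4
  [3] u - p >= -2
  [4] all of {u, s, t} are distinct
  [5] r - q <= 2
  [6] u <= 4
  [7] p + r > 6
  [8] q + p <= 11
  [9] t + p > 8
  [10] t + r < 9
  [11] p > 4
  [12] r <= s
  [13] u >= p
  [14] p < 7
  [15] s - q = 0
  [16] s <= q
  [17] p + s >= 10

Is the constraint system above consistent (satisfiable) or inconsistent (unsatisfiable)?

Unsatisfiable

From constraints 6 and 13: p ≤ u ≤ 4. From constraints 2 and 16: s ≤ q ≤ 4. Hence p + s ≤ 8. But constraint 17 requires p + s ≥ 10, and 10 > 8. Contradiction.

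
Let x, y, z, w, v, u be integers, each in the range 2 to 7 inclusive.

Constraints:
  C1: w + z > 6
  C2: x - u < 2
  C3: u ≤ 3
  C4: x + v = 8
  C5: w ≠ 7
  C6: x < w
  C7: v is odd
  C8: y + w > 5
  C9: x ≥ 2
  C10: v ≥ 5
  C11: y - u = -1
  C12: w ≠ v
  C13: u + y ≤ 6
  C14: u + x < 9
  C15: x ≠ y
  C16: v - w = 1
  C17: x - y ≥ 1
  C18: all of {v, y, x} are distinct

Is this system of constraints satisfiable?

Setting (x, y, z, w, v, u) = (3, 2, 3, 4, 5, 3) satisfies everything: constraint 1: w + z = 7; constraint 2: x - u = 0; constraint 4: x + v = 8, and the others follow.

Satisfiable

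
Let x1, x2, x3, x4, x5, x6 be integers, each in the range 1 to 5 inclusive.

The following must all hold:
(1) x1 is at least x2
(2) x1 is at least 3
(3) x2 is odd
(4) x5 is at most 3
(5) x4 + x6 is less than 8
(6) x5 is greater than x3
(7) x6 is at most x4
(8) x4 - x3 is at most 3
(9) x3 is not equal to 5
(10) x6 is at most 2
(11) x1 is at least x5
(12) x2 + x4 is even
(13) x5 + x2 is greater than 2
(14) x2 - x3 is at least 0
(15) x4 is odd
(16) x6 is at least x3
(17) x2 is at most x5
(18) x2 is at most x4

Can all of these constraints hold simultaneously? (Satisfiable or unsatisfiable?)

Satisfiable

Setting (x1, x2, x3, x4, x5, x6) = (3, 1, 1, 3, 3, 2) satisfies everything: constraint 5: x4 + x6 = 5; constraint 8: x4 - x3 = 2, and the others follow.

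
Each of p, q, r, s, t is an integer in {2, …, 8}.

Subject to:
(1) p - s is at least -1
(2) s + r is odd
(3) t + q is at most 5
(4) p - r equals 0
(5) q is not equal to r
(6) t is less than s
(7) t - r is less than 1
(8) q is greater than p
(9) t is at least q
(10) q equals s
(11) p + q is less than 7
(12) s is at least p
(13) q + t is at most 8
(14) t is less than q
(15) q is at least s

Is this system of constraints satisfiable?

Constraints 6, 9, and 15 give q ≤ t, t < s, s ≤ q. Chaining: q ≤ t < s ≤ q, which forces q < q — impossible.

Unsatisfiable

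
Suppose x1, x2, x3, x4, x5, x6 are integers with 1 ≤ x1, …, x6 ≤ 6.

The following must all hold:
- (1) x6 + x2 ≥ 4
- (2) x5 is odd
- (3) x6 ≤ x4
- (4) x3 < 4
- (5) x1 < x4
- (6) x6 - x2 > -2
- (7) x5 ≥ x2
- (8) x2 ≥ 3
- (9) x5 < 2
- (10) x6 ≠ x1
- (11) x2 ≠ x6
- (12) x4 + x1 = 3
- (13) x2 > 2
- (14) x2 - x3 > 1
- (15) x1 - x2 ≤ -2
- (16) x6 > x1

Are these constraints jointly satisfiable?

From constraints 7 and 8: x5 ≥ x2 and x2 ≥ 3, so x5 ≥ 3. From constraint 9: x5 ≤ 1. But 1 < 3, so no value of x5 works.

Unsatisfiable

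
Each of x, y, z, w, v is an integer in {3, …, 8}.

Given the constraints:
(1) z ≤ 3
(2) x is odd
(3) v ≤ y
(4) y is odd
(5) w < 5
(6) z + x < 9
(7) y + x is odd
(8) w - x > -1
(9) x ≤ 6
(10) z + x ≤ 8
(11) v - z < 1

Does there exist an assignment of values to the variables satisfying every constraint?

Constraint 4 makes y odd and constraint 2 makes x odd, so y + x must be even. Constraint 7 says y + x is odd — contradiction.

Unsatisfiable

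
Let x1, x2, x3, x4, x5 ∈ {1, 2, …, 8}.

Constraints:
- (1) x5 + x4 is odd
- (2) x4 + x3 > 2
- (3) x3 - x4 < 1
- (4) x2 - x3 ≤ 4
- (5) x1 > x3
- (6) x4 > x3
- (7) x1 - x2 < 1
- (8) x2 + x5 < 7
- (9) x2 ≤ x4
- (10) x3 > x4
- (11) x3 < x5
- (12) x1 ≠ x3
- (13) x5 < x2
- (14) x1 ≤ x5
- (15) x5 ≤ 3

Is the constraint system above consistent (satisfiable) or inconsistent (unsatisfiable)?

Constraints 5, 9, 10, 13, and 14 give x2 ≤ x4, x4 < x3, x3 < x1, x1 ≤ x5, x5 < x2. Chaining: x2 ≤ x4 < x3 < x1 ≤ x5 < x2, which forces x2 < x2 — impossible.

Unsatisfiable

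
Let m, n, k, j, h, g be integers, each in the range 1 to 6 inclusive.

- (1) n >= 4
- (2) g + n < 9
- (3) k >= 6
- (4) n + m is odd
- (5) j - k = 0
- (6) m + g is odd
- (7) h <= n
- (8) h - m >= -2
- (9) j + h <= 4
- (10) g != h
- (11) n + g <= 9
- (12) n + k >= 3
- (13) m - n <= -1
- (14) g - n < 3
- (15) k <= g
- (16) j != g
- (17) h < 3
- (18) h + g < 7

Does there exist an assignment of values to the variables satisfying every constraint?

From constraint 1: n ≥ 4. From constraints 3 and 15: g ≥ k ≥ 6. Hence n + g ≥ 10. But constraint 11 requires n + g ≤ 9, and 9 < 10. Contradiction.

Unsatisfiable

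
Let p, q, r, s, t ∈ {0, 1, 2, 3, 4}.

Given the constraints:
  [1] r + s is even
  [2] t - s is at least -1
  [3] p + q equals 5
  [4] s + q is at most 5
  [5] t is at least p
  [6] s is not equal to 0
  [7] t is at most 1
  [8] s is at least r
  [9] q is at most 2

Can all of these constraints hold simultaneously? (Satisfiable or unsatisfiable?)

Unsatisfiable

From constraints 5 and 7: p ≤ t ≤ 1. From constraint 9: q ≤ 2. Hence p + q ≤ 3. But constraint 3 requires p + q = 5, and 5 > 3. Contradiction.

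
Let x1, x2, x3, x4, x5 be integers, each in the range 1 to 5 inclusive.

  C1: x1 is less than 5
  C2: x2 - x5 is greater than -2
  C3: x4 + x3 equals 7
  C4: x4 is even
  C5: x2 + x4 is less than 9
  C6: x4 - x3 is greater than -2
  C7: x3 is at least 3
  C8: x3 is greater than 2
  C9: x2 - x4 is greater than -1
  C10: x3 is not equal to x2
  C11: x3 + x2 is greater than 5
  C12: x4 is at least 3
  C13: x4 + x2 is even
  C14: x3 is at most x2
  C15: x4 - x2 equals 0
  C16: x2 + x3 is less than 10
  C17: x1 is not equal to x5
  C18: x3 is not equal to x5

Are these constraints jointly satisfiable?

The assignment x1 = 1, x2 = 4, x3 = 3, x4 = 4, x5 = 5 works:
  constraint 2 holds since x2 - x5 = -1.
  constraint 3 holds since x4 + x3 = 7.
  constraint 5 holds since x2 + x4 = 8.
The rest check out directly.

Satisfiable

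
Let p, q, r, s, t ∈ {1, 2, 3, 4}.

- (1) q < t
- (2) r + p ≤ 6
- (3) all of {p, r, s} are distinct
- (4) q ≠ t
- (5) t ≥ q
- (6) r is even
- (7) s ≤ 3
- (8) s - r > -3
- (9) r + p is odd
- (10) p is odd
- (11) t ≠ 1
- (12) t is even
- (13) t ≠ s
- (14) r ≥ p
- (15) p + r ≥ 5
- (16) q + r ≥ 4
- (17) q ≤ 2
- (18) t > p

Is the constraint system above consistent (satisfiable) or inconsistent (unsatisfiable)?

Setting (p, q, r, s, t) = (1, 1, 4, 2, 4) satisfies everything: constraint 2: r + p = 5; constraint 8: s - r = -2; constraint 15: p + r = 5, and the others follow.

Satisfiable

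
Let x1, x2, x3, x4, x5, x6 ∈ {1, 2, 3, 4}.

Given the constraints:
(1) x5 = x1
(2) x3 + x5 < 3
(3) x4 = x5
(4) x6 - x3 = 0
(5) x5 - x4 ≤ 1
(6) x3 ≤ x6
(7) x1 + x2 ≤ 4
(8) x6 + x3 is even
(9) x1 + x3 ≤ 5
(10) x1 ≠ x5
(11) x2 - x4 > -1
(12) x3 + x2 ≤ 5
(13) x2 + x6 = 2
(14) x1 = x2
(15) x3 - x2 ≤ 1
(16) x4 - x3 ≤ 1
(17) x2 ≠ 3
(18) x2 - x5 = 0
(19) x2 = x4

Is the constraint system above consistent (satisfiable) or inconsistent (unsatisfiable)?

Unsatisfiable

From constraints 3, 14, and 19, x1 = x2 = x4 = x5, so x1 = x5. But constraint 10 says x1 ≠ x5. Contradiction.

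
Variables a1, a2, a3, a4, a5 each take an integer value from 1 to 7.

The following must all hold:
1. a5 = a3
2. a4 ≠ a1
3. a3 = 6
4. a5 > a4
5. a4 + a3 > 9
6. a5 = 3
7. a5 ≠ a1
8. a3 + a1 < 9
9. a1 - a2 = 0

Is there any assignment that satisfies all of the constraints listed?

Unsatisfiable

Constraint 6 fixes a5 = 3 and constraint 3 fixes a3 = 6, but constraint 1 requires a5 = a3. Since 3 ≠ 6, contradiction.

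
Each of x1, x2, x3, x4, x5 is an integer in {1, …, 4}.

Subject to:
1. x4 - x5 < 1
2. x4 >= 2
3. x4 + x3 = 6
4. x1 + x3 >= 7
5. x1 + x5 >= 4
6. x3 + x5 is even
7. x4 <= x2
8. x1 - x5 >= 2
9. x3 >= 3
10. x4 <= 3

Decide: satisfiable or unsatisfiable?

Try x1 = 4, x2 = 2, x3 = 4, x4 = 2, x5 = 2.
Check constraint 1: x4 - x5 = 0; constraint 3: x4 + x3 = 6; constraint 4: x1 + x3 = 8. The remaining constraints are straightforward to verify.

Satisfiable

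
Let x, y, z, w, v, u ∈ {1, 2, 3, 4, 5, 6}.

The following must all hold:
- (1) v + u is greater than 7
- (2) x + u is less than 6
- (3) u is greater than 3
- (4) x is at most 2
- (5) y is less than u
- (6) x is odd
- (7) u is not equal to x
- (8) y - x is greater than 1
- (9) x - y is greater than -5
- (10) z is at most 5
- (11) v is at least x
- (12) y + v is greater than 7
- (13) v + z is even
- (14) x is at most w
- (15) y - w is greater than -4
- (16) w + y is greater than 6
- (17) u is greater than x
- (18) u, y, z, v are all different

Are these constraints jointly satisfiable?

Satisfiable

Take x = 1, y = 3, z = 1, w = 6, v = 5, u = 4. Then constraint 1: v + u = 9; constraint 2: x + u = 5; constraint 8: y - x = 2, and every other listed constraint is also met.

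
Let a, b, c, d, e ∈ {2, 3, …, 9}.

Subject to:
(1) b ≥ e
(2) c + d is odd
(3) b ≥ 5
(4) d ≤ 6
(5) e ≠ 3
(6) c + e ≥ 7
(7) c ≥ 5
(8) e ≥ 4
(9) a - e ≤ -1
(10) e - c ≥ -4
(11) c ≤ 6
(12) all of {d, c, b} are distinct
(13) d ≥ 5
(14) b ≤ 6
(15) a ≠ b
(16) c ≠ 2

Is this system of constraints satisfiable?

Unsatisfiable

Constraints 3, 4, 7, 11, 13, and 14 confine each of d, c, b to the 2 values {5, 6}.
Constraint 12 requires all 3 of them to be distinct, but only 2 values are available — impossible by the pigeonhole principle.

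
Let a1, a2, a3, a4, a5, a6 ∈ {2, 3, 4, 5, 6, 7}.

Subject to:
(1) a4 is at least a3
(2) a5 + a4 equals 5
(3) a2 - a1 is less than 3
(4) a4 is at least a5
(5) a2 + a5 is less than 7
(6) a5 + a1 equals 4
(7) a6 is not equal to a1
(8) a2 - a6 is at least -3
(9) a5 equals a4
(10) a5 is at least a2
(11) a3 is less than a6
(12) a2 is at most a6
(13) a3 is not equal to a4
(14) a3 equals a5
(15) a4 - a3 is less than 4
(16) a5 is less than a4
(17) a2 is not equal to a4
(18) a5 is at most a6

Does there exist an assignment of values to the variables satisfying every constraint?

Unsatisfiable

From constraints 9 and 14, a3 = a5 = a4, so a3 = a4. But constraint 13 says a3 ≠ a4. Contradiction.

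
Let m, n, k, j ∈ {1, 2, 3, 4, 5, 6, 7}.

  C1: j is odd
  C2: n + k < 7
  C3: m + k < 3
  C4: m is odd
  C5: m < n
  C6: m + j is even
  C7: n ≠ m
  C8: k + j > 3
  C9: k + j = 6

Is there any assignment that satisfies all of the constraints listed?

Satisfiable

Take m = 1, n = 3, k = 1, j = 5. Then constraint 2: n + k = 4; constraint 3: m + k = 2, and every other listed constraint is also met.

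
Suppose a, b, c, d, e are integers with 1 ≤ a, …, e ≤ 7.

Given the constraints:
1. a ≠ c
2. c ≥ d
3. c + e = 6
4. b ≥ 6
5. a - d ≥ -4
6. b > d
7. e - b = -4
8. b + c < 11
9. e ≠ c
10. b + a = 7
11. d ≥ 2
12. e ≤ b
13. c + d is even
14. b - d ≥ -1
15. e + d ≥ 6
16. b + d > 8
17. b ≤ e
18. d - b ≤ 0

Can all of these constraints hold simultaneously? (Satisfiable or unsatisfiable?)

Unsatisfiable

From constraints 2 and 11: c ≥ d ≥ 2. From constraints 4 and 17: e ≥ b ≥ 6. Hence c + e ≥ 8. But constraint 3 requires c + e = 6, and 6 < 8. Contradiction.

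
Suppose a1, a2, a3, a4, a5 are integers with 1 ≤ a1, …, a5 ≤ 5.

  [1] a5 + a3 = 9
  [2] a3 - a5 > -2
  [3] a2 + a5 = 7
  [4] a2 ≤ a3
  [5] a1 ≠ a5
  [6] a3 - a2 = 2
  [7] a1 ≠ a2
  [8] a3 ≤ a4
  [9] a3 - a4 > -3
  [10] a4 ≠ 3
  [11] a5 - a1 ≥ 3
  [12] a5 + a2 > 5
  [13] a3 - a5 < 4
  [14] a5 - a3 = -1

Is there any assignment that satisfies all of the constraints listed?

One satisfying assignment is a1 = 1, a2 = 3, a3 = 5, a4 = 5, a5 = 4.
For the less obvious constraints — constraint 1: a5 + a3 = 9; constraint 2: a3 - a5 = 1 — and the others hold by inspection.

Satisfiable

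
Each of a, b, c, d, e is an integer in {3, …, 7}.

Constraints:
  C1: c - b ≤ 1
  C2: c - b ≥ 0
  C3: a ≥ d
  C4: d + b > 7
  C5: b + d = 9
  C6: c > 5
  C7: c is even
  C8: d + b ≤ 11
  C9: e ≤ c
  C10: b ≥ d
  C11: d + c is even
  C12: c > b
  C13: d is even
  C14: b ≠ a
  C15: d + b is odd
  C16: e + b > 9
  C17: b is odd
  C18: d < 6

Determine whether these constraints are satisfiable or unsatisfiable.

Satisfiable

Try a = 4, b = 5, c = 6, d = 4, e = 6.
Check constraint 1: c - b = 1; constraint 2: c - b = 1; constraint 4: d + b = 9. The remaining constraints are straightforward to verify.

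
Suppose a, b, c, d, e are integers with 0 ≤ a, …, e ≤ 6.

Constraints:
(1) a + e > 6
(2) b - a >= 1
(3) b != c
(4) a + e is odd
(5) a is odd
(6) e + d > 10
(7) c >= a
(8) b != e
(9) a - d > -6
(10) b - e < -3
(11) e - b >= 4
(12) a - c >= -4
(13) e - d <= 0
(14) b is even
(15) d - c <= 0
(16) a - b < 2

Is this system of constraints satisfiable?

Unsatisfiable

Constraints 2, 11, 12, 13, and 15 give a − c ≥ -4, c − d ≥ 0, d − e ≥ 0, e − b ≥ 4, b − a ≥ 1.
Adding all 5 inequalities: the left sides telescope to 0, and the right sides sum to (-4) + 0 + 0 + 4 + 1 = 1. So 0 ≥ 1, which is false.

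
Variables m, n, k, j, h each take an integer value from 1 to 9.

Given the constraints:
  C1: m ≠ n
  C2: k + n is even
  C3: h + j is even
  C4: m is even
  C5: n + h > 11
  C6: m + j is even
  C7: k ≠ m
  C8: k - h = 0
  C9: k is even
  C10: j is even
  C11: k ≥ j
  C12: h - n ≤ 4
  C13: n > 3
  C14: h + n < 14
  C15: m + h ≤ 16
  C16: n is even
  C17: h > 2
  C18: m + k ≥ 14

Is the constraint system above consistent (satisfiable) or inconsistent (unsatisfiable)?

Try m = 6, n = 4, k = 8, j = 6, h = 8.
Check constraint 5: n + h = 12; constraint 8: k - h = 0; constraint 12: h - n = 4. The remaining constraints are straightforward to verify.

Satisfiable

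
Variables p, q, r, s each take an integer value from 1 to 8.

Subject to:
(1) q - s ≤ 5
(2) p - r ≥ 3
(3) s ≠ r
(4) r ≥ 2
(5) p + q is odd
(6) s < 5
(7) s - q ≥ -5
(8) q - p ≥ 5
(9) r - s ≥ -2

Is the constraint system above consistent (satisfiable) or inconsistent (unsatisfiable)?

Unsatisfiable

Constraints 2, 7, 8, and 9 give p − r ≥ 3, r − s ≥ -2, s − q ≥ -5, q − p ≥ 5.
Adding all 4 inequalities: the left sides telescope to 0, and the right sides sum to 3 + (-2) + (-5) + 5 = 1. So 0 ≥ 1, which is false.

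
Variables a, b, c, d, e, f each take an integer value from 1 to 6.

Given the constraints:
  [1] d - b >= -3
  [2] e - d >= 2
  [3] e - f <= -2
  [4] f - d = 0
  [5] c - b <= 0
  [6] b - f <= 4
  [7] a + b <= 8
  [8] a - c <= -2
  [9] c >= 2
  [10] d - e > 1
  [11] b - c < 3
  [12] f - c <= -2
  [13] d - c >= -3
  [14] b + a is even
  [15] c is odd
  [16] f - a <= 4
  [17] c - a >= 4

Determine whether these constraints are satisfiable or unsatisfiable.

Constraints 1, 2, 3, 5, 16, and 17 give c − a ≥ 4, a − f ≥ -4, f − e ≥ 2, e − d ≥ 2, d − b ≥ -3, b − c ≥ 0.
Adding all 6 inequalities: the left sides telescope to 0, and the right sides sum to 4 + (-4) + 2 + 2 + (-3) + 0 = 1. So 0 ≥ 1, which is false.

Unsatisfiable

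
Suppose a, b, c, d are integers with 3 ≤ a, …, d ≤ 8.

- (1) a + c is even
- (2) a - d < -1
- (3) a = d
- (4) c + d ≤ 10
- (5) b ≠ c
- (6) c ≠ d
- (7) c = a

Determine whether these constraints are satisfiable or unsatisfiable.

From constraints 3 and 7, c = a = d, so c = d. But constraint 6 says c ≠ d. Contradiction.

Unsatisfiable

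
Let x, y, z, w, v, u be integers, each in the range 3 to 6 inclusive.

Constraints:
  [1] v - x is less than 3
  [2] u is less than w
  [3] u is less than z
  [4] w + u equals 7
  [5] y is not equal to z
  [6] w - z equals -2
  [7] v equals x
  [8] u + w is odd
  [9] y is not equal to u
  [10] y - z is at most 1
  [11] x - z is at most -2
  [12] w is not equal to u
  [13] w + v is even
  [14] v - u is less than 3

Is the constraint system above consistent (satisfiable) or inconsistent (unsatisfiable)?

Try x = 4, y = 4, z = 6, w = 4, v = 4, u = 3.
Check constraint 1: v - x = 0; constraint 4: w + u = 7; constraint 6: w - z = -2. The remaining constraints are straightforward to verify.

Satisfiable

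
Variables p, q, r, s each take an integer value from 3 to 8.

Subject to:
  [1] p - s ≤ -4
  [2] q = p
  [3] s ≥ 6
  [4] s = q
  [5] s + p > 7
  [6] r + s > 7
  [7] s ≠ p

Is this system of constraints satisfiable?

Unsatisfiable

From constraints 2 and 4, s = q = p, so s = p. But constraint 7 says s ≠ p. Contradiction.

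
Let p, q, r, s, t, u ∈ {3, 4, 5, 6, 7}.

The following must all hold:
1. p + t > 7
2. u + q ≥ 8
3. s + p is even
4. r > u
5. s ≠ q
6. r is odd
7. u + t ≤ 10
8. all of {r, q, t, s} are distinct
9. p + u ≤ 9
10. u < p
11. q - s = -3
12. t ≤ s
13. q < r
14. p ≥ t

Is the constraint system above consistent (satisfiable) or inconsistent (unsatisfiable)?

Satisfiable

One satisfying assignment is p = 5, q = 4, r = 5, s = 7, t = 3, u = 4.
For the less obvious constraints — constraint 1: p + t = 8; constraint 2: u + q = 8; constraint 7: u + t = 7 — and the others hold by inspection.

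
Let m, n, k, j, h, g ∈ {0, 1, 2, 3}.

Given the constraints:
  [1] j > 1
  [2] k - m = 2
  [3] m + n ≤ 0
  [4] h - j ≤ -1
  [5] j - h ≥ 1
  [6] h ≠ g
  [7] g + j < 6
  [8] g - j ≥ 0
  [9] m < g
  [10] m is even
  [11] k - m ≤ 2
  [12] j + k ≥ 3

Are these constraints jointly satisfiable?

Satisfiable

Try m = 0, n = 0, k = 2, j = 2, h = 0, g = 3.
Check constraint 2: k - m = 2; constraint 3: m + n = 0; constraint 4: h - j = -2. The remaining constraints are straightforward to verify.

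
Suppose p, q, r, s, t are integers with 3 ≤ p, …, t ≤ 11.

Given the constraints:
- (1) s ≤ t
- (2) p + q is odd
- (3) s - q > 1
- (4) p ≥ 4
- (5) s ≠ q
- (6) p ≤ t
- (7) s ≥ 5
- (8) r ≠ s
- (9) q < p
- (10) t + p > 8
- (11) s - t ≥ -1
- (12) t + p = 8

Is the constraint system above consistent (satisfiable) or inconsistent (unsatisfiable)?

Unsatisfiable

From constraints 1 and 7: t ≥ s ≥ 5. From constraint 4: p ≥ 4. Hence t + p ≥ 9. But constraint 12 requires t + p = 8, and 8 < 9. Contradiction.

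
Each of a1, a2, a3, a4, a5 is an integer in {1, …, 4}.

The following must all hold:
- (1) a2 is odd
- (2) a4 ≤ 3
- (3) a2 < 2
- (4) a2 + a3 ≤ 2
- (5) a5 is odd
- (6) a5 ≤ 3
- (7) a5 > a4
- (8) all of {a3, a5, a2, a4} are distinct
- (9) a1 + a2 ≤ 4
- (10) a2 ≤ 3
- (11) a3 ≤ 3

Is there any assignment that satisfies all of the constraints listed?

Constraints 2, 6, 10, and 11 confine each of a3, a5, a2, a4 to the 3 values {1, …, 3} (the domain already gives each ≥ 1).
Constraint 8 requires all 4 of them to be distinct, but only 3 values are available — impossible by the pigeonhole principle.

Unsatisfiable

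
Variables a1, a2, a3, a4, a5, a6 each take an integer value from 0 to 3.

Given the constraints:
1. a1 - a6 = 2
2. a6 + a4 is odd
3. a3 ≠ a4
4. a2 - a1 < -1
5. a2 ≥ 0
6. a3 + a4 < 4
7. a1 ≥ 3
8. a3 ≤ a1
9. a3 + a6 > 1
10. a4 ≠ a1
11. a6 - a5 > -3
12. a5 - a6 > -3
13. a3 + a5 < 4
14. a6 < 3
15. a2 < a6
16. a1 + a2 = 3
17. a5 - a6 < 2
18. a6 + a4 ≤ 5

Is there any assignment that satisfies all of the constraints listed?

Satisfiable

The assignment a1 = 3, a2 = 0, a3 = 1, a4 = 2, a5 = 1, a6 = 1 works:
  constraint 1 holds since a1 - a6 = 2.
  constraint 4 holds since a2 - a1 = -3.
  constraint 6 holds since a3 + a4 = 3.
The rest check out directly.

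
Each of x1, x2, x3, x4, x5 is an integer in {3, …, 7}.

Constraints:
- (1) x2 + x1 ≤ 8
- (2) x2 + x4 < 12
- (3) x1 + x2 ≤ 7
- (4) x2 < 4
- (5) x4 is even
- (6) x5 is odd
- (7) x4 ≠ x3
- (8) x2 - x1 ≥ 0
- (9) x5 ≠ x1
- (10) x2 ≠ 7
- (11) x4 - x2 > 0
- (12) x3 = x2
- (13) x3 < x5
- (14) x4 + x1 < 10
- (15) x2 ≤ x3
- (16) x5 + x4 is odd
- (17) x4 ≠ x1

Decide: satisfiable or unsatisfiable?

The assignment x1 = 3, x2 = 3, x3 = 3, x4 = 6, x5 = 5 works:
  constraint 1 holds since x2 + x1 = 6.
  constraint 2 holds since x2 + x4 = 9.
  constraint 3 holds since x1 + x2 = 6.
The rest check out directly.

Satisfiable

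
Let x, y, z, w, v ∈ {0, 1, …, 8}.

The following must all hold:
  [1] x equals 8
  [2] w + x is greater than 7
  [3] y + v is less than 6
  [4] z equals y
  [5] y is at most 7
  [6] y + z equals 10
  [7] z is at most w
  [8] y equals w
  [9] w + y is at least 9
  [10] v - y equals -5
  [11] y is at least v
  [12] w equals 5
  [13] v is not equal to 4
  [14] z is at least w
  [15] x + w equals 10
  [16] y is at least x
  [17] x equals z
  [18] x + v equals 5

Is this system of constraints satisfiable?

Unsatisfiable

Constraint 1 fixes x = 8 and constraint 12 fixes w = 5. Constraints 4, 8, and 17 give x = z = y = w, so x = w. But 8 ≠ 5 — contradiction.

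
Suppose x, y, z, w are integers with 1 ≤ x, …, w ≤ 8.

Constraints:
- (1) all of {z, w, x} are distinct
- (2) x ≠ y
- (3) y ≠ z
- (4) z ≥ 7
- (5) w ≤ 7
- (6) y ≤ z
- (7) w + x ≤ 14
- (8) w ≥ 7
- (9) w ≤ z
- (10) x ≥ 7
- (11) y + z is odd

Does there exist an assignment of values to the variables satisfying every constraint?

Constraints 4, 8, and 10 confine each of z, w, x to the 2 values {7, 8} (the domain already gives each ≤ 8).
Constraint 1 requires all 3 of them to be distinct, but only 2 values are available — impossible by the pigeonhole principle.

Unsatisfiable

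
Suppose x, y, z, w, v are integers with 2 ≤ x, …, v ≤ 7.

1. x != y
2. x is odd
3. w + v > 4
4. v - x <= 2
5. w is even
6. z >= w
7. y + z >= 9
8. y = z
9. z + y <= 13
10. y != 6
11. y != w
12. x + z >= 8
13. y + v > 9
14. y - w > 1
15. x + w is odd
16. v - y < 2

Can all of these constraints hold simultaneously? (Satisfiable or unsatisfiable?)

Satisfiable

The assignment x = 3, y = 5, z = 5, w = 2, v = 5 works:
  constraint 3 holds since w + v = 7.
  constraint 4 holds since v - x = 2.
The rest check out directly.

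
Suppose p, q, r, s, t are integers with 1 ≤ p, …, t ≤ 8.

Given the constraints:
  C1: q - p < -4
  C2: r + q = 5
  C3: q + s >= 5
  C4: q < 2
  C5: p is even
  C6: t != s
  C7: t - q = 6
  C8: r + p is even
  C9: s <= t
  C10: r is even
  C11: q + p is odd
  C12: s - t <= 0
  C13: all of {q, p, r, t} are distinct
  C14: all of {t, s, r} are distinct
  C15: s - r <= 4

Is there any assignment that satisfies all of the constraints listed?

Satisfiable

Try p = 8, q = 1, r = 4, s = 6, t = 7.
Check constraint 1: q - p = -7; constraint 2: r + q = 5; constraint 3: q + s = 7. The remaining constraints are straightforward to verify.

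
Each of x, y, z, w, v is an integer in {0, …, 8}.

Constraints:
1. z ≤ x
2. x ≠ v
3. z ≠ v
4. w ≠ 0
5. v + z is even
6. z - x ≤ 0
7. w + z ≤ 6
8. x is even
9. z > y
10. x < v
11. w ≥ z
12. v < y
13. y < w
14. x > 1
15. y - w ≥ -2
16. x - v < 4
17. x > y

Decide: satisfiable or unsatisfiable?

Constraints 6, 9, 10, and 12 give v < y, y < z, z ≤ x, x < v. Chaining: v < y < z ≤ x < v, which forces v < v — impossible.

Unsatisfiable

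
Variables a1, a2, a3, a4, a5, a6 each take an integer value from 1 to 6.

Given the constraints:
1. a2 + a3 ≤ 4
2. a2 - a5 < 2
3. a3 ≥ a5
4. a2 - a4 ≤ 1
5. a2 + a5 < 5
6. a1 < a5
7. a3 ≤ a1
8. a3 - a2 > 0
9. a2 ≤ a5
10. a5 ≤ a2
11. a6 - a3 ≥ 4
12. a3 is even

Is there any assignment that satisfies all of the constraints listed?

Constraints 6, 7, 8, and 10 give a1 < a5, a5 ≤ a2, a2 < a3, a3 ≤ a1. Chaining: a1 < a5 ≤ a2 < a3 ≤ a1, which forces a1 < a1 — impossible.

Unsatisfiable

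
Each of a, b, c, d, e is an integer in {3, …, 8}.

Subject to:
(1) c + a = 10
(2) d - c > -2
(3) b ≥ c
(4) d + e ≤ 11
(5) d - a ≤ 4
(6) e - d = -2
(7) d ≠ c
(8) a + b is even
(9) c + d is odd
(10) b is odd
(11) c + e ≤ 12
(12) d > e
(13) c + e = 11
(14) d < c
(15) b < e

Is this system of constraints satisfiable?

Unsatisfiable

Constraints 3, 12, 14, and 15 give e < d, d < c, c ≤ b, b < e. Chaining: e < d < c ≤ b < e, which forces e < e — impossible.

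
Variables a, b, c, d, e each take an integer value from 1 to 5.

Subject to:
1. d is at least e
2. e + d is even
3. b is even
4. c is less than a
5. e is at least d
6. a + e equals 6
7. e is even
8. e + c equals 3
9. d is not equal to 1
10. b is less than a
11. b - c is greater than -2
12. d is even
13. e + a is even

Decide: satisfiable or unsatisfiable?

The assignment a = 4, b = 2, c = 1, d = 2, e = 2 works:
  constraint 6 holds since a + e = 6.
  constraint 8 holds since e + c = 3.
The rest check out directly.

Satisfiable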